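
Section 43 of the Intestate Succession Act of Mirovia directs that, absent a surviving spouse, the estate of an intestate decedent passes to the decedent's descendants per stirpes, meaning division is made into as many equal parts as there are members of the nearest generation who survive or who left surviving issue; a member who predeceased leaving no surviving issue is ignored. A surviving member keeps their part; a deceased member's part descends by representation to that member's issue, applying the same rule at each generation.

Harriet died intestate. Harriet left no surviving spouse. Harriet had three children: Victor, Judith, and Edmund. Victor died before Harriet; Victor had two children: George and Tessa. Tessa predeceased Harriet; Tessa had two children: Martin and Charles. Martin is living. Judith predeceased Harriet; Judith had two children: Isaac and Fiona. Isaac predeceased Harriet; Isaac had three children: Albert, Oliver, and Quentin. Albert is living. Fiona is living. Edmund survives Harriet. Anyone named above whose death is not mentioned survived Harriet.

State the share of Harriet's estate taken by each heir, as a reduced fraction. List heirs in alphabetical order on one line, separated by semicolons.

Albert 1/18; Charles 1/12; Edmund 1/3; Fiona 1/6; George 1/6; Martin 1/12; Oliver 1/18; Quentin 1/18

There is no surviving spouse, so the entire estate passes to Harriet's descendants per stirpes.
The estate is divided into 3 equal shares of 1/3 among Victor, Judith, Edmund.
Victor predeceased; the 1/3 allotted to Victor's branch passes to Victor's issue by representation.
The 1/3 is divided into 2 equal shares of 1/6 among George, Tessa.
George is living and takes 1/6.
Tessa predeceased; the 1/6 allotted to Tessa's branch passes to Tessa's issue by representation.
The 1/6 is divided into 2 equal shares of 1/12 among Martin, Charles.
Martin is living and takes 1/12.
Charles is living and takes 1/12.
Judith predeceased; the 1/3 allotted to Judith's branch passes to Judith's issue by representation.
The 1/3 is divided into 2 equal shares of 1/6 among Isaac, Fiona.
Isaac predeceased; the 1/6 allotted to Isaac's branch passes to Isaac's issue by representation.
The 1/6 is divided into 3 equal shares of 1/18 among Albert, Oliver, Quentin.
Albert is living and takes 1/18.
Oliver is living and takes 1/18.
Quentin is living and takes 1/18.
Fiona is living and takes 1/6.
Edmund is living and takes 1/3.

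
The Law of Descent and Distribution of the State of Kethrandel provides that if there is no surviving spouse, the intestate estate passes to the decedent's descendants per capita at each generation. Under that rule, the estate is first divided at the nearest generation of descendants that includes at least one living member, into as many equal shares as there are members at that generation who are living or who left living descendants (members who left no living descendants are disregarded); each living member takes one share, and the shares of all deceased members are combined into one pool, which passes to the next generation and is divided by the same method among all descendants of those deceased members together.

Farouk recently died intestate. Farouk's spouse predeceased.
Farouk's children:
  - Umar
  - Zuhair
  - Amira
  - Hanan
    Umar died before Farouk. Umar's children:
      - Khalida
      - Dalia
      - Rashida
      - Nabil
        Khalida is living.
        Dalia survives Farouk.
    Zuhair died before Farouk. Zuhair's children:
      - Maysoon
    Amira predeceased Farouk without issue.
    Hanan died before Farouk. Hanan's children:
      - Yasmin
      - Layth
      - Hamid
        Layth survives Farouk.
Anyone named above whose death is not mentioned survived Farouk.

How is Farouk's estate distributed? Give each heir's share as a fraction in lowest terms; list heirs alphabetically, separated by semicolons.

Dalia 1/8; Hamid 1/8; Khalida 1/8; Layth 1/8; Maysoon 1/8; Nabil 1/8; Rashida 1/8; Yasmin 1/8

There is no surviving spouse, so the entire estate passes to Farouk's descendants per capita at each generation.
No one at generation 1 (Umar, Zuhair, Hanan) is living; moving to the next generation.
At generation 2 (Khalida, Dalia, Rashida, Nabil, Maysoon, Yasmin, Layth, Hamid) there are 8 shares of (1)/8 = 1/8 each.
Living: Khalida, Dalia, Rashida, Nabil, Maysoon, Yasmin, Layth, and Hamid — each takes 1/8.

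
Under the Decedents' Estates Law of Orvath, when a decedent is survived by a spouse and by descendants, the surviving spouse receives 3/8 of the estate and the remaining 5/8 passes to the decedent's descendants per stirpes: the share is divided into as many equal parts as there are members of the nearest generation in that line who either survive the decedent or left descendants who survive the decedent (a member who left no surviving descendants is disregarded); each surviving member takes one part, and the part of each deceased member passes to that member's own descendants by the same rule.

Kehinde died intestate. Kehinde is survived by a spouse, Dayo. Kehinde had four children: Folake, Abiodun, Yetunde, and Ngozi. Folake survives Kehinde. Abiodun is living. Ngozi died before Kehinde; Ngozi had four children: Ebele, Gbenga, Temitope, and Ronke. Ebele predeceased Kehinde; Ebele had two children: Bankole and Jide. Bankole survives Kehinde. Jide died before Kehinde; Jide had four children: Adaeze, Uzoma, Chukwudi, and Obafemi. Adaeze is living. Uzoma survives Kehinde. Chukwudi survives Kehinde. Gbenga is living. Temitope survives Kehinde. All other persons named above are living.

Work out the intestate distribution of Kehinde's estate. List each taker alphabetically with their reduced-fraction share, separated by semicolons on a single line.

Dayo, as surviving spouse, takes 3/8.
The remaining 5/8 passes to Kehinde's descendants per stirpes.
The 5/8 is divided into 4 equal shares of 5/32 among Folake, Abiodun, Yetunde, Ngozi.
Folake is living and takes 5/32.
Abiodun is living and takes 5/32.
Yetunde is living and takes 5/32.
Ngozi predeceased; the 5/32 allotted to Ngozi's branch passes to Ngozi's issue by representation.
The 5/32 is divided into 4 equal shares of 5/128 among Ebele, Gbenga, Temitope, Ronke.
Ebele predeceased; the 5/128 allotted to Ebele's branch passes to Ebele's issue by representation.
The 5/128 is divided into 2 equal shares of 5/256 among Bankole, Jide.
Bankole is living and takes 5/256.
Jide predeceased; the 5/256 allotted to Jide's branch passes to Jide's issue by representation.
The 5/256 is divided into 4 equal shares of 5/1024 among Adaeze, Uzoma, Chukwudi, Obafemi.
Adaeze is living and takes 5/1024.
Uzoma is living and takes 5/1024.
Chukwudi is living and takes 5/1024.
Obafemi is living and takes 5/1024.
Gbenga is living and takes 5/128.
Temitope is living and takes 5/128.
Ronke is living and takes 5/128.

Abiodun 5/32; Adaeze 5/1024; Bankole 5/256; Chukwudi 5/1024; Dayo 3/8; Folake 5/32; Gbenga 5/128; Obafemi 5/1024; Ronke 5/128; Temitope 5/128; Uzoma 5/1024; Yetunde 5/32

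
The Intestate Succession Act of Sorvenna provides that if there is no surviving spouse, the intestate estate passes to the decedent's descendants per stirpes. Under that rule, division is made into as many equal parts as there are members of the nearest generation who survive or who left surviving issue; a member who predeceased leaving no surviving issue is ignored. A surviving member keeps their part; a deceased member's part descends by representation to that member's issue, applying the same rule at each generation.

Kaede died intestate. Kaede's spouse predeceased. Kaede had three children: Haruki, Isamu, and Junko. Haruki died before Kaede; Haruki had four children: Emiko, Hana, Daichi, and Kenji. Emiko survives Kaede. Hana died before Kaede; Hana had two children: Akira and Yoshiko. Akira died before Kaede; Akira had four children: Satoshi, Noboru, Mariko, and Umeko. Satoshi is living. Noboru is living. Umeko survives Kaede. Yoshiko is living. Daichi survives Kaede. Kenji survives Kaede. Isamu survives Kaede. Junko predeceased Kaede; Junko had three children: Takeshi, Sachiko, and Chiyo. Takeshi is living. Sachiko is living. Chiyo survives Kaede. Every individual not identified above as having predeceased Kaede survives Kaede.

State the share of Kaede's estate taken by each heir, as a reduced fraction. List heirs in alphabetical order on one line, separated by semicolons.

Chiyo 1/9; Daichi 1/12; Emiko 1/12; Isamu 1/3; Kenji 1/12; Mariko 1/96; Noboru 1/96; Sachiko 1/9; Satoshi 1/96; Takeshi 1/9; Umeko 1/96; Yoshiko 1/24

There is no surviving spouse, so the entire estate passes to Kaede's descendants per stirpes.
The estate is divided into 3 equal shares of 1/3 among Haruki, Isamu, Junko.
Haruki predeceased; the 1/3 allotted to Haruki's branch passes to Haruki's issue by representation.
The 1/3 is divided into 4 equal shares of 1/12 among Emiko, Hana, Daichi, Kenji.
Emiko is living and takes 1/12.
Hana predeceased; the 1/12 allotted to Hana's branch passes to Hana's issue by representation.
The 1/12 is divided into 2 equal shares of 1/24 among Akira, Yoshiko.
Akira predeceased; the 1/24 allotted to Akira's branch passes to Akira's issue by representation.
The 1/24 is divided into 4 equal shares of 1/96 among Satoshi, Noboru, Mariko, Umeko.
Satoshi is living and takes 1/96.
Noboru is living and takes 1/96.
Mariko is living and takes 1/96.
Umeko is living and takes 1/96.
Yoshiko is living and takes 1/24.
Daichi is living and takes 1/12.
Kenji is living and takes 1/12.
Isamu is living and takes 1/3.
Junko predeceased; the 1/3 allotted to Junko's branch passes to Junko's issue by representation.
The 1/3 is divided into 3 equal shares of 1/9 among Takeshi, Sachiko, Chiyo.
Takeshi is living and takes 1/9.
Sachiko is living and takes 1/9.
Chiyo is living and takes 1/9.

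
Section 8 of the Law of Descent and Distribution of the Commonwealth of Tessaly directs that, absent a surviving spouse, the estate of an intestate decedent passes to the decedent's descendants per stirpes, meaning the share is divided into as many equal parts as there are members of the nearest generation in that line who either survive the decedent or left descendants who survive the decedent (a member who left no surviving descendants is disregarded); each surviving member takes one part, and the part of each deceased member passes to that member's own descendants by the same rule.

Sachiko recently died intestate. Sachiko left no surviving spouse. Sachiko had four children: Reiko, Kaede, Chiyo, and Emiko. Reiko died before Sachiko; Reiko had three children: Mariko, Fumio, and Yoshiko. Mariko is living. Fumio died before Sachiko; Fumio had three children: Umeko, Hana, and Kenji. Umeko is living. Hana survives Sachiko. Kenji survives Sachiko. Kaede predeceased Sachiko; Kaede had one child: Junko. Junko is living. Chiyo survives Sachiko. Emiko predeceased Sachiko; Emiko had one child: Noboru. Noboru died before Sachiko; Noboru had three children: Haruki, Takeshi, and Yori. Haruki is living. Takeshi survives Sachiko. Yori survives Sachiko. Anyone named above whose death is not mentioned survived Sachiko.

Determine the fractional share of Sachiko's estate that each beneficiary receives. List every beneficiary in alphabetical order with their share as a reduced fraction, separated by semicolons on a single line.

Chiyo 1/4; Hana 1/36; Haruki 1/12; Junko 1/4; Kenji 1/36; Mariko 1/12; Takeshi 1/12; Umeko 1/36; Yori 1/12; Yoshiko 1/12

There is no surviving spouse, so the entire estate passes to Sachiko's descendants per stirpes.
The estate is divided into 4 equal shares of 1/4 among Reiko, Kaede, Chiyo, Emiko.
Reiko predeceased; the 1/4 allotted to Reiko's branch passes to Reiko's issue by representation.
The 1/4 is divided into 3 equal shares of 1/12 among Mariko, Fumio, Yoshiko.
Mariko is living and takes 1/12.
Fumio predeceased; the 1/12 allotted to Fumio's branch passes to Fumio's issue by representation.
The 1/12 is divided into 3 equal shares of 1/36 among Umeko, Hana, Kenji.
Umeko is living and takes 1/36.
Hana is living and takes 1/36.
Kenji is living and takes 1/36.
Yoshiko is living and takes 1/12.
Kaede predeceased; the 1/4 allotted to Kaede's branch passes to Kaede's issue by representation.
Junko is the sole taker at this level and receives the full 1/4.
Chiyo is living and takes 1/4.
Emiko predeceased; the 1/4 allotted to Emiko's branch passes to Emiko's issue by representation.
Noboru's line is the sole branch at this level, so the full 1/4 passes to Noboru's issue by representation.
The 1/4 is divided into 3 equal shares of 1/12 among Haruki, Takeshi, Yori.
Haruki is living and takes 1/12.
Takeshi is living and takes 1/12.
Yori is living and takes 1/12.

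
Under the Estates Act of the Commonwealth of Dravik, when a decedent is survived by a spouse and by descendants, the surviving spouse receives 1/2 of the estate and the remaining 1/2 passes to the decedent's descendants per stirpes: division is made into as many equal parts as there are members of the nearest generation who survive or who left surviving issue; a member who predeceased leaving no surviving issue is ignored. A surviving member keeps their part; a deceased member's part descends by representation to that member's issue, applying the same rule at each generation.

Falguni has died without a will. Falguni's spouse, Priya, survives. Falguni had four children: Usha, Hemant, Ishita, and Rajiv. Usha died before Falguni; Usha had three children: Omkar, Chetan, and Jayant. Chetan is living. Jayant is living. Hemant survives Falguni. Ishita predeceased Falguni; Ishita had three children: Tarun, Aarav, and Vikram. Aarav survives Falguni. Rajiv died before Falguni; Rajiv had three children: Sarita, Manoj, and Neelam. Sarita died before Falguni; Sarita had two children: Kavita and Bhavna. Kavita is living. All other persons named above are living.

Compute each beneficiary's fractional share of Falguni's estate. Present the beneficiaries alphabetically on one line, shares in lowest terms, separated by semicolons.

Aarav 1/24; Bhavna 1/48; Chetan 1/24; Hemant 1/8; Jayant 1/24; Kavita 1/48; Manoj 1/24; Neelam 1/24; Omkar 1/24; Priya 1/2; Tarun 1/24; Vikram 1/24

Priya, as surviving spouse, takes 1/2.
The remaining 1/2 passes to Falguni's descendants per stirpes.
The 1/2 is divided into 4 equal shares of 1/8 among Usha, Hemant, Ishita, Rajiv.
Usha predeceased; the 1/8 allotted to Usha's branch passes to Usha's issue by representation.
The 1/8 is divided into 3 equal shares of 1/24 among Omkar, Chetan, Jayant.
Omkar is living and takes 1/24.
Chetan is living and takes 1/24.
Jayant is living and takes 1/24.
Hemant is living and takes 1/8.
Ishita predeceased; the 1/8 allotted to Ishita's branch passes to Ishita's issue by representation.
The 1/8 is divided into 3 equal shares of 1/24 among Tarun, Aarav, Vikram.
Tarun is living and takes 1/24.
Aarav is living and takes 1/24.
Vikram is living and takes 1/24.
Rajiv predeceased; the 1/8 allotted to Rajiv's branch passes to Rajiv's issue by representation.
The 1/8 is divided into 3 equal shares of 1/24 among Sarita, Manoj, Neelam.
Sarita predeceased; the 1/24 allotted to Sarita's branch passes to Sarita's issue by representation.
The 1/24 is divided into 2 equal shares of 1/48 among Kavita, Bhavna.
Kavita is living and takes 1/48.
Bhavna is living and takes 1/48.
Manoj is living and takes 1/24.
Neelam is living and takes 1/24.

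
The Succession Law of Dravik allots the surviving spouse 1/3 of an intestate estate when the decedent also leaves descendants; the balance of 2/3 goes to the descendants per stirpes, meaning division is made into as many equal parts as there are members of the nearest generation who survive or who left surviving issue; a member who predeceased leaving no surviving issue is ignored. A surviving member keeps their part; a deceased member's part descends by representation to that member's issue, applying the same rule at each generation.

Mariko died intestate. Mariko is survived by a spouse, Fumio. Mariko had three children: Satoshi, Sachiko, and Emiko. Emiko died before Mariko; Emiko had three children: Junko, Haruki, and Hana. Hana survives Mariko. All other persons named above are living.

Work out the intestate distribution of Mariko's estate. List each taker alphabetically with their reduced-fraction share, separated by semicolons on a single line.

Fumio, as surviving spouse, takes 1/3.
The remaining 2/3 passes to Mariko's descendants per stirpes.
The 2/3 is divided into 3 equal shares of 2/9 among Satoshi, Sachiko, Emiko.
Satoshi is living and takes 2/9.
Sachiko is living and takes 2/9.
Emiko predeceased; the 2/9 allotted to Emiko's branch passes to Emiko's issue by representation.
The 2/9 is divided into 3 equal shares of 2/27 among Junko, Haruki, Hana.
Junko is living and takes 2/27.
Haruki is living and takes 2/27.
Hana is living and takes 2/27.

Fumio 1/3; Hana 2/27; Haruki 2/27; Junko 2/27; Sachiko 2/9; Satoshi 2/9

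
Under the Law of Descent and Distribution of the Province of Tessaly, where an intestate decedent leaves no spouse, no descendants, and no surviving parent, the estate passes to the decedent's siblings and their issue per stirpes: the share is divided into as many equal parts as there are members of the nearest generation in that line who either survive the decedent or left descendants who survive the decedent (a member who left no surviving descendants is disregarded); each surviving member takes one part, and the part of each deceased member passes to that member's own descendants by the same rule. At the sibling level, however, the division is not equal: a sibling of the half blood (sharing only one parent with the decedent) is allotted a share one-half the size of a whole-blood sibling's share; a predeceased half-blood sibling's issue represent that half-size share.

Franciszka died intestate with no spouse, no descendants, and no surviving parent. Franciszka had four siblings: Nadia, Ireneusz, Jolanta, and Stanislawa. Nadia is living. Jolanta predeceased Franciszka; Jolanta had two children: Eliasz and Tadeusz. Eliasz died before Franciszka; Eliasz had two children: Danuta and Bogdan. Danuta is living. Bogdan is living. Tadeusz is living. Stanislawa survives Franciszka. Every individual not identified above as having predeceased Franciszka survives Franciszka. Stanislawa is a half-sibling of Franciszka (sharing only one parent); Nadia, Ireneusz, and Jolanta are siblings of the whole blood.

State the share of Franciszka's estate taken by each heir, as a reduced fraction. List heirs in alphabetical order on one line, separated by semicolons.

Bogdan 1/14; Danuta 1/14; Ireneusz 2/7; Nadia 2/7; Stanislawa 1/7; Tadeusz 1/7

No spouse, descendants, or parent survives, so the estate passes to Franciszka's siblings per stirpes.
Half-blood siblings count for one-half the weight of whole-blood siblings at the initial division.
Dividing 1 in proportion to weights (total weight 7/2): Nadia (weight 1) → 2/7; Ireneusz (weight 1) → 2/7; Jolanta (weight 1) → 2/7; Stanislawa (weight 1/2) → 1/7.
Nadia is living and takes 2/7.
Ireneusz is living and takes 2/7.
Jolanta predeceased; the 2/7 allotted to Jolanta's branch passes to Jolanta's issue by representation.
The 2/7 is divided into 2 equal shares of 1/7 among Eliasz, Tadeusz.
Eliasz predeceased; the 1/7 allotted to Eliasz's branch passes to Eliasz's issue by representation.
The 1/7 is divided into 2 equal shares of 1/14 among Danuta, Bogdan.
Danuta is living and takes 1/14.
Bogdan is living and takes 1/14.
Tadeusz is living and takes 1/7.
Stanislawa is living and takes 1/7.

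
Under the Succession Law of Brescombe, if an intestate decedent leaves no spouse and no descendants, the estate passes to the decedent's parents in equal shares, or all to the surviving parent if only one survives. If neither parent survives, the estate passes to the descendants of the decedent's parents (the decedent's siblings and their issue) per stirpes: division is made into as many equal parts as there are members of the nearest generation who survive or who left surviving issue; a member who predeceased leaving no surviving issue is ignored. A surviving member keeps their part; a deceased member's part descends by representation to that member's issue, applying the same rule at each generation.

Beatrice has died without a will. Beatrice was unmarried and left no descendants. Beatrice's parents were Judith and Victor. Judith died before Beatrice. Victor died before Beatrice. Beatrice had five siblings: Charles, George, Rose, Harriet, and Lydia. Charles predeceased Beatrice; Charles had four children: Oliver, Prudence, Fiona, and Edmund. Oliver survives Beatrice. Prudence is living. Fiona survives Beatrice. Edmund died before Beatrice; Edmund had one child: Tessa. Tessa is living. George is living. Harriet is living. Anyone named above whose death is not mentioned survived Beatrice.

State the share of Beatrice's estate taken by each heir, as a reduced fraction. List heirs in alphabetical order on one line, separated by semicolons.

Fiona 1/20; George 1/5; Harriet 1/5; Lydia 1/5; Oliver 1/20; Prudence 1/20; Rose 1/5; Tessa 1/20

Neither parent survives and there are no descendants, so the estate passes to Beatrice's siblings and their issue per stirpes.
The estate is divided into 5 equal shares of 1/5 among Charles, George, Rose, Harriet, Lydia.
Charles predeceased; the 1/5 allotted to Charles's branch passes to Charles's issue by representation.
The 1/5 is divided into 4 equal shares of 1/20 among Oliver, Prudence, Fiona, Edmund.
Oliver is living and takes 1/20.
Prudence is living and takes 1/20.
Fiona is living and takes 1/20.
Edmund predeceased; the 1/20 allotted to Edmund's branch passes to Edmund's issue by representation.
Tessa is the sole taker at this level and receives the full 1/20.
George is living and takes 1/5.
Rose is living and takes 1/5.
Harriet is living and takes 1/5.
Lydia is living and takes 1/5.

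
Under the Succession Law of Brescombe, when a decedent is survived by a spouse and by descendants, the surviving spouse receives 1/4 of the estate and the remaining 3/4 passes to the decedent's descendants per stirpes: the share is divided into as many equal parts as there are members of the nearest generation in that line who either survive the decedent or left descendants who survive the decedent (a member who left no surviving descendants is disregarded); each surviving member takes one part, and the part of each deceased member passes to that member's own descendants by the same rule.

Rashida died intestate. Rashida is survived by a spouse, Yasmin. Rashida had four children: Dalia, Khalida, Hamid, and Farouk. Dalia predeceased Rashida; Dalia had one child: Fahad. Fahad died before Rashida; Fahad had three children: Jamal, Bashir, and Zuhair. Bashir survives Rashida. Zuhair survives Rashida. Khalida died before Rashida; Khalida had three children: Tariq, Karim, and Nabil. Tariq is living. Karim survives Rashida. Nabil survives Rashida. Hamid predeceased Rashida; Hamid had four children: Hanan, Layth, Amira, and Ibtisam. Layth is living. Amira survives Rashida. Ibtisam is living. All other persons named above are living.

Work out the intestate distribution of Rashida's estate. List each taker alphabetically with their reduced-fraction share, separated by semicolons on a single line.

Amira 3/64; Bashir 1/16; Farouk 3/16; Hanan 3/64; Ibtisam 3/64; Jamal 1/16; Karim 1/16; Layth 3/64; Nabil 1/16; Tariq 1/16; Yasmin 1/4; Zuhair 1/16

Yasmin, as surviving spouse, takes 1/4.
The remaining 3/4 passes to Rashida's descendants per stirpes.
The 3/4 is divided into 4 equal shares of 3/16 among Dalia, Khalida, Hamid, Farouk.
Dalia predeceased; the 3/16 allotted to Dalia's branch passes to Dalia's issue by representation.
Fahad's line is the sole branch at this level, so the full 3/16 passes to Fahad's issue by representation.
The 3/16 is divided into 3 equal shares of 1/16 among Jamal, Bashir, Zuhair.
Jamal is living and takes 1/16.
Bashir is living and takes 1/16.
Zuhair is living and takes 1/16.
Khalida predeceased; the 3/16 allotted to Khalida's branch passes to Khalida's issue by representation.
The 3/16 is divided into 3 equal shares of 1/16 among Tariq, Karim, Nabil.
Tariq is living and takes 1/16.
Karim is living and takes 1/16.
Nabil is living and takes 1/16.
Hamid predeceased; the 3/16 allotted to Hamid's branch passes to Hamid's issue by representation.
The 3/16 is divided into 4 equal shares of 3/64 among Hanan, Layth, Amira, Ibtisam.
Hanan is living and takes 3/64.
Layth is living and takes 3/64.
Amira is living and takes 3/64.
Ibtisam is living and takes 3/64.
Farouk is living and takes 3/16.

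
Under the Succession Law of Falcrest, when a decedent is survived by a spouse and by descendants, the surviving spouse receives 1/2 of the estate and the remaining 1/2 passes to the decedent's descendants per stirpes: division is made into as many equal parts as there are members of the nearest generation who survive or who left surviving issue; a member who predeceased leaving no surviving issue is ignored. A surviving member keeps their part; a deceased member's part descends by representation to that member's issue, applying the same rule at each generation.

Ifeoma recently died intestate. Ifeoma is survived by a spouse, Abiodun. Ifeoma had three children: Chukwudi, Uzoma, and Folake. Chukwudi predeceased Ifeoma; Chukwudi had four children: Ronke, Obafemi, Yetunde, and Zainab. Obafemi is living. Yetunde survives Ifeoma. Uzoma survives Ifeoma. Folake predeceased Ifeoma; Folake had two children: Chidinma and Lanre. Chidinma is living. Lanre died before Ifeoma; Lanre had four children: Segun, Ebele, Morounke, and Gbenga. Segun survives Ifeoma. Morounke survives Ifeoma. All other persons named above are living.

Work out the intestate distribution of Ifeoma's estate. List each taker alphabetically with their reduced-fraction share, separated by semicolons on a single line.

Abiodun 1/2; Chidinma 1/12; Ebele 1/48; Gbenga 1/48; Morounke 1/48; Obafemi 1/24; Ronke 1/24; Segun 1/48; Uzoma 1/6; Yetunde 1/24; Zainab 1/24

Abiodun, as surviving spouse, takes 1/2.
The remaining 1/2 passes to Ifeoma's descendants per stirpes.
The 1/2 is divided into 3 equal shares of 1/6 among Chukwudi, Uzoma, Folake.
Chukwudi predeceased; the 1/6 allotted to Chukwudi's branch passes to Chukwudi's issue by representation.
The 1/6 is divided into 4 equal shares of 1/24 among Ronke, Obafemi, Yetunde, Zainab.
Ronke is living and takes 1/24.
Obafemi is living and takes 1/24.
Yetunde is living and takes 1/24.
Zainab is living and takes 1/24.
Uzoma is living and takes 1/6.
Folake predeceased; the 1/6 allotted to Folake's branch passes to Folake's issue by representation.
The 1/6 is divided into 2 equal shares of 1/12 among Chidinma, Lanre.
Chidinma is living and takes 1/12.
Lanre predeceased; the 1/12 allotted to Lanre's branch passes to Lanre's issue by representation.
The 1/12 is divided into 4 equal shares of 1/48 among Segun, Ebele, Morounke, Gbenga.
Segun is living and takes 1/48.
Ebele is living and takes 1/48.
Morounke is living and takes 1/48.
Gbenga is living and takes 1/48.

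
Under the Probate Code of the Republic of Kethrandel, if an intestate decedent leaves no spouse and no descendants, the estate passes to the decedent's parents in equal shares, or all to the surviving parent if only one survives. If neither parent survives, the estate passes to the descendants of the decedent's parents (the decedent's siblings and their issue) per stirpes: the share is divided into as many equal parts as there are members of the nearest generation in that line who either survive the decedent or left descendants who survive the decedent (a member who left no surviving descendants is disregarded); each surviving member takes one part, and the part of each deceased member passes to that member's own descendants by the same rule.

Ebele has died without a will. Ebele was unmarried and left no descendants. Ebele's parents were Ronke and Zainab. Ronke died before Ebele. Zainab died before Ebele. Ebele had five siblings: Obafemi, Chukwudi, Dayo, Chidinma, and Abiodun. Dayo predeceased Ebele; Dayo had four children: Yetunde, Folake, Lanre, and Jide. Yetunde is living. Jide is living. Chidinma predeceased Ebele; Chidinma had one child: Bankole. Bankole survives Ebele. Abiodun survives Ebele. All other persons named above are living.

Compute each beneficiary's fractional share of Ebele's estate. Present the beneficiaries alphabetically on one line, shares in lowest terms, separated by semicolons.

Neither parent survives and there are no descendants, so the estate passes to Ebele's siblings and their issue per stirpes.
The estate is divided into 5 equal shares of 1/5 among Obafemi, Chukwudi, Dayo, Chidinma, Abiodun.
Obafemi is living and takes 1/5.
Chukwudi is living and takes 1/5.
Dayo predeceased; the 1/5 allotted to Dayo's branch passes to Dayo's issue by representation.
The 1/5 is divided into 4 equal shares of 1/20 among Yetunde, Folake, Lanre, Jide.
Yetunde is living and takes 1/20.
Folake is living and takes 1/20.
Lanre is living and takes 1/20.
Jide is living and takes 1/20.
Chidinma predeceased; the 1/5 allotted to Chidinma's branch passes to Chidinma's issue by representation.
Bankole is the sole taker at this level and receives the full 1/5.
Abiodun is living and takes 1/5.

Abiodun 1/5; Bankole 1/5; Chukwudi 1/5; Folake 1/20; Jide 1/20; Lanre 1/20; Obafemi 1/5; Yetunde 1/20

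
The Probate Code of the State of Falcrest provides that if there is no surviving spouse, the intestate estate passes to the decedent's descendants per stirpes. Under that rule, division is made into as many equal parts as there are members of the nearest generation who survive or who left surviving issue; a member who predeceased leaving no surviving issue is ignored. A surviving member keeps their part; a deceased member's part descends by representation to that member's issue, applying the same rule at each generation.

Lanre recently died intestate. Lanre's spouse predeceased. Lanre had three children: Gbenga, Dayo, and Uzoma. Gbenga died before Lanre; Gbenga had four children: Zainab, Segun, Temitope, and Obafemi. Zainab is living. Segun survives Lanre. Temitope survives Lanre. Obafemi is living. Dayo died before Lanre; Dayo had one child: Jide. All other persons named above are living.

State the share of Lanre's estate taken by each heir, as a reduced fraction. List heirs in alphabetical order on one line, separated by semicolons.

Jide 1/3; Obafemi 1/12; Segun 1/12; Temitope 1/12; Uzoma 1/3; Zainab 1/12

There is no surviving spouse, so the entire estate passes to Lanre's descendants per stirpes.
The estate is divided into 3 equal shares of 1/3 among Gbenga, Dayo, Uzoma.
Gbenga predeceased; the 1/3 allotted to Gbenga's branch passes to Gbenga's issue by representation.
The 1/3 is divided into 4 equal shares of 1/12 among Zainab, Segun, Temitope, Obafemi.
Zainab is living and takes 1/12.
Segun is living and takes 1/12.
Temitope is living and takes 1/12.
Obafemi is living and takes 1/12.
Dayo predeceased; the 1/3 allotted to Dayo's branch passes to Dayo's issue by representation.
Jide is the sole taker at this level and receives the full 1/3.
Uzoma is living and takes 1/3.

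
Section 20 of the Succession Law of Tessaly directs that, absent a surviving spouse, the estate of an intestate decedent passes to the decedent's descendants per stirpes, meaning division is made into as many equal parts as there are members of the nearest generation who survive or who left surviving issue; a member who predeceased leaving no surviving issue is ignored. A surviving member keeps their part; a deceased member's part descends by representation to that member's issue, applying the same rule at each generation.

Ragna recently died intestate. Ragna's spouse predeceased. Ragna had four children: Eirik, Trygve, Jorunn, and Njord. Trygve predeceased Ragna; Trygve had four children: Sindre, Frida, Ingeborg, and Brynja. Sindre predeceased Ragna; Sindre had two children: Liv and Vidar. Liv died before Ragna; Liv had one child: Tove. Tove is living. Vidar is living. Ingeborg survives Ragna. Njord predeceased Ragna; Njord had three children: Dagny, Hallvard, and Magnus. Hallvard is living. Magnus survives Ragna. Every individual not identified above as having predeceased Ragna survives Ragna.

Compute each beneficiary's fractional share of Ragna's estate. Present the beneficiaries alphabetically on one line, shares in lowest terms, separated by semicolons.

Brynja 1/16; Dagny 1/12; Eirik 1/4; Frida 1/16; Hallvard 1/12; Ingeborg 1/16; Jorunn 1/4; Magnus 1/12; Tove 1/32; Vidar 1/32

There is no surviving spouse, so the entire estate passes to Ragna's descendants per stirpes.
The estate is divided into 4 equal shares of 1/4 among Eirik, Trygve, Jorunn, Njord.
Eirik is living and takes 1/4.
Trygve predeceased; the 1/4 allotted to Trygve's branch passes to Trygve's issue by representation.
The 1/4 is divided into 4 equal shares of 1/16 among Sindre, Frida, Ingeborg, Brynja.
Sindre predeceased; the 1/16 allotted to Sindre's branch passes to Sindre's issue by representation.
The 1/16 is divided into 2 equal shares of 1/32 among Liv, Vidar.
Liv predeceased; the 1/32 allotted to Liv's branch passes to Liv's issue by representation.
Tove is the sole taker at this level and receives the full 1/32.
Vidar is living and takes 1/32.
Frida is living and takes 1/16.
Ingeborg is living and takes 1/16.
Brynja is living and takes 1/16.
Jorunn is living and takes 1/4.
Njord predeceased; the 1/4 allotted to Njord's branch passes to Njord's issue by representation.
The 1/4 is divided into 3 equal shares of 1/12 among Dagny, Hallvard, Magnus.
Dagny is living and takes 1/12.
Hallvard is living and takes 1/12.
Magnus is living and takes 1/12.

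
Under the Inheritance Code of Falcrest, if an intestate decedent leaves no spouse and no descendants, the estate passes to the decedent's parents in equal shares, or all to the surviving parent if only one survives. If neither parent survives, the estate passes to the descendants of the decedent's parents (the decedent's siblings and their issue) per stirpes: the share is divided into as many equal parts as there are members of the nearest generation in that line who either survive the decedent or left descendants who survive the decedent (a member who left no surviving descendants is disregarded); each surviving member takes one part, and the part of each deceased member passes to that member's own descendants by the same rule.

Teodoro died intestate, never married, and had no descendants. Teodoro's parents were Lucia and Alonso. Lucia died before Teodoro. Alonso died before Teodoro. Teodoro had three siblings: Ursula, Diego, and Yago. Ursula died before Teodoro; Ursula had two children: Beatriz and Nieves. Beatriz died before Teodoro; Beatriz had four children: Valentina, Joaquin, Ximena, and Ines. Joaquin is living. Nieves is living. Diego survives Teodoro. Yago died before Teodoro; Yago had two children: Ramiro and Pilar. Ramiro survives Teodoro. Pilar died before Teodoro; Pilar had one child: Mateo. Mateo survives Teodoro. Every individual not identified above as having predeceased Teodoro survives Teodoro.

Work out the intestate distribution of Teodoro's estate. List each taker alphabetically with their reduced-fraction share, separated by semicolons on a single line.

Diego 1/3; Ines 1/24; Joaquin 1/24; Mateo 1/6; Nieves 1/6; Ramiro 1/6; Valentina 1/24; Ximena 1/24

Neither parent survives and there are no descendants, so the estate passes to Teodoro's siblings and their issue per stirpes.
The estate is divided into 3 equal shares of 1/3 among Ursula, Diego, Yago.
Ursula predeceased; the 1/3 allotted to Ursula's branch passes to Ursula's issue by representation.
The 1/3 is divided into 2 equal shares of 1/6 among Beatriz, Nieves.
Beatriz predeceased; the 1/6 allotted to Beatriz's branch passes to Beatriz's issue by representation.
The 1/6 is divided into 4 equal shares of 1/24 among Valentina, Joaquin, Ximena, Ines.
Valentina is living and takes 1/24.
Joaquin is living and takes 1/24.
Ximena is living and takes 1/24.
Ines is living and takes 1/24.
Nieves is living and takes 1/6.
Diego is living and takes 1/3.
Yago predeceased; the 1/3 allotted to Yago's branch passes to Yago's issue by representation.
The 1/3 is divided into 2 equal shares of 1/6 among Ramiro, Pilar.
Ramiro is living and takes 1/6.
Pilar predeceased; the 1/6 allotted to Pilar's branch passes to Pilar's issue by representation.
Mateo is the sole taker at this level and receives the full 1/6.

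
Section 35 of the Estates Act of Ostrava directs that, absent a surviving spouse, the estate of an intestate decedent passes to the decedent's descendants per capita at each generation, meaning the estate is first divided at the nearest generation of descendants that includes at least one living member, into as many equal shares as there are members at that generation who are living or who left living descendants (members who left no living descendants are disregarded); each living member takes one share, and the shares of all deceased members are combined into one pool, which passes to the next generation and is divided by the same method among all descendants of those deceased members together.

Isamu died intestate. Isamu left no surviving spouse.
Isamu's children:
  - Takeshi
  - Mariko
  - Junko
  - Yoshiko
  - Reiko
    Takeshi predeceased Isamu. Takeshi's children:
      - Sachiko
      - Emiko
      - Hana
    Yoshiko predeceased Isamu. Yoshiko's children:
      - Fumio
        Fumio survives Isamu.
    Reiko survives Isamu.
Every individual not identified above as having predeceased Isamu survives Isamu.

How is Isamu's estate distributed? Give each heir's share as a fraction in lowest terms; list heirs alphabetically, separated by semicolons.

Emiko 1/10; Fumio 1/10; Hana 1/10; Junko 1/5; Mariko 1/5; Reiko 1/5; Sachiko 1/10

There is no surviving spouse, so the entire estate passes to Isamu's descendants per capita at each generation.
At generation 1 (Takeshi, Mariko, Junko, Yoshiko, Reiko) there are 5 shares of (1)/5 = 1/5 each.
Living: Mariko, Junko, and Reiko — each takes 1/5.
Deceased: Takeshi and Yoshiko. Their combined 2/5 is pooled and carried to generation 2.
At generation 2 (Sachiko, Emiko, Hana, Fumio) there are 4 shares of (2/5)/4 = 1/10 each.
Living: Sachiko, Emiko, Hana, and Fumio — each takes 1/10.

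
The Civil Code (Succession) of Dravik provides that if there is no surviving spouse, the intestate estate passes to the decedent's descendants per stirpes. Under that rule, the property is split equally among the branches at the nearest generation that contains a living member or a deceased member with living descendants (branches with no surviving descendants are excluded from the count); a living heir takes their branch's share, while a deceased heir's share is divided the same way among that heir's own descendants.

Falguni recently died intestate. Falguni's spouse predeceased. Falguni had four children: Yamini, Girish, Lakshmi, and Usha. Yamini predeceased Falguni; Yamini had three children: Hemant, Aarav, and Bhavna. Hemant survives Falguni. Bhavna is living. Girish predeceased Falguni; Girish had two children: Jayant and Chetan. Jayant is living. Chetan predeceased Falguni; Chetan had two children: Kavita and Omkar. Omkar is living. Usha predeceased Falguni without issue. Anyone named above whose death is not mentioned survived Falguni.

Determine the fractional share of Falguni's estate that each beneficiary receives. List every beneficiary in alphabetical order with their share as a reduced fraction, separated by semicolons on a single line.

There is no surviving spouse, so the entire estate passes to Falguni's descendants per stirpes.
Usha left no surviving issue, so that branch lapses and is disregarded.
The estate is divided into 3 equal shares of 1/3 among Yamini, Girish, Lakshmi.
Yamini predeceased; the 1/3 allotted to Yamini's branch passes to Yamini's issue by representation.
The 1/3 is divided into 3 equal shares of 1/9 among Hemant, Aarav, Bhavna.
Hemant is living and takes 1/9.
Aarav is living and takes 1/9.
Bhavna is living and takes 1/9.
Girish predeceased; the 1/3 allotted to Girish's branch passes to Girish's issue by representation.
The 1/3 is divided into 2 equal shares of 1/6 among Jayant, Chetan.
Jayant is living and takes 1/6.
Chetan predeceased; the 1/6 allotted to Chetan's branch passes to Chetan's issue by representation.
The 1/6 is divided into 2 equal shares of 1/12 among Kavita, Omkar.
Kavita is living and takes 1/12.
Omkar is living and takes 1/12.
Lakshmi is living and takes 1/3.

Aarav 1/9; Bhavna 1/9; Hemant 1/9; Jayant 1/6; Kavita 1/12; Lakshmi 1/3; Omkar 1/12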